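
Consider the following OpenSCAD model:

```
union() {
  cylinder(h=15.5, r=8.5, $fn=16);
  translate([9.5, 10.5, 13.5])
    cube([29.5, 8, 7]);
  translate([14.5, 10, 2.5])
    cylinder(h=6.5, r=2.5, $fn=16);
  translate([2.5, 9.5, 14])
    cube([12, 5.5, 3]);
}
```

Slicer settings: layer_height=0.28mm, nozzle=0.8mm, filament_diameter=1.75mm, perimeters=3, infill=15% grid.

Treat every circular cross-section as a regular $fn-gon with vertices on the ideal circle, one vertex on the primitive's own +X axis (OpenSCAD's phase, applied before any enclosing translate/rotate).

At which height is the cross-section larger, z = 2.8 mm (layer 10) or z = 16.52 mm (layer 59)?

Layer 10 (z = 2.8): the r=8.5 cylinder gives a regular 16-gon of circumradius 8.5 (constant along its height) (area = (16/2)·8.500²·sin(360°/16) = 221.19 mm²); the cube at (9.5, 10.5) does not reach this height (z outside [13.5, 20.5]); the r=2.5 cylinder at (14.5, 10) gives a regular 16-gon of circumradius 2.5 (constant along its height) (area = (16/2)·2.500²·sin(360°/16) = 19.13 mm²); the cube at (2.5, 9.5) is absent (z outside [14, 17]); Taking the union: the 2 present regions are separate (no shared area or edge), so areas and boundary lengths simply add and each stays a separate island — area = 240.33 mm². So its area = 240.33 mm². Layer 59 (z = 16.52): the cylinder is not intersected at this z (z outside [0, 15.5]); the cube at (9.5, 10.5) is present — its section is the full 29.5×8 rectangle (area 236.00 mm²); the cylinder at (14.5, 10) is not intersected at this z (z outside [2.5, 9]); the 12×5.5 cube at (2.5, 9.5) contributes its full rectangle (area 66.00 mm²); Combining (union): the regions partially overlap — summed areas 302.00 mm² minus the doubly-counted overlap 22.50 mm² gives 279.50 mm² — area = 279.50 mm². So its area = 279.50 mm². Layer 59 is larger (279.50 vs 240.33 mm²).

layer 59 (z = 16.52 mm)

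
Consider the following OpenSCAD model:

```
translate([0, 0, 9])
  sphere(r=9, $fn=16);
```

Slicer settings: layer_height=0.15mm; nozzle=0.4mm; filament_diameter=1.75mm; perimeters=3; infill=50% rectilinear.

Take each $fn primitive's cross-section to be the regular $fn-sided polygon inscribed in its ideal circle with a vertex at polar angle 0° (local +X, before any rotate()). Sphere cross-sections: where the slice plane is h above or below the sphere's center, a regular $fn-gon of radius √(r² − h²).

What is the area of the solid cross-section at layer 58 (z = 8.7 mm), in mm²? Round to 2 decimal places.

At z = 8.7 mm: the r=9 sphere slices to a regular 16-gon of circumradius 8.995 (√(r²−h²) with h=0.3 from center) (area = (16/2)·8.995²·sin(360°/16) = 247.70 mm²). Overall, the cross-section is a single solid region. Net area = 247.70 mm².

247.70 mm²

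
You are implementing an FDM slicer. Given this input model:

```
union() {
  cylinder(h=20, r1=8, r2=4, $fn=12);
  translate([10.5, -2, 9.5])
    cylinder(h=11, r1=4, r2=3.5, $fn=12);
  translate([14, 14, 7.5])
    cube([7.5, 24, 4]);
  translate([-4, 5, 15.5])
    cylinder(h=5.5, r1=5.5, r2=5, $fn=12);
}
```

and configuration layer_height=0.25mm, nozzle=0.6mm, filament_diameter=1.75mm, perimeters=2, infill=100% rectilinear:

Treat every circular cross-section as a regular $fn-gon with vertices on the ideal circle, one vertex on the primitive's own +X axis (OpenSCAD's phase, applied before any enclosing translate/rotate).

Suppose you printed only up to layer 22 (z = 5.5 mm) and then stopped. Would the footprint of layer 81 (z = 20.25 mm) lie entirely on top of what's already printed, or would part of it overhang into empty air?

part overhangs

Compare the two slices. At z = 5.5: the cone contributes a regular 12-gon of circumradius 6.900 (interpolated between r1=8 and r2=4 at t=0.275) (area = (12/2)·6.900²·sin(360°/12) = 142.83 mm²); the cone at (10.5, -2) is not intersected at this z (z outside [9.5, 20.5]); the cube at (14, 14) is not intersected at this z (z outside [7.5, 11.5]); the cone at (-4, 5) is absent (z outside [15.5, 21]); Combining (union): only the cone is present, so the union is just that shape — area = 142.83 mm². At z = 20.25: the cone is absent (z outside [0, 20]); the cone at (10.5, -2) (r1=4→r2=3.5) has section circumradius 3.511 here — a regular 12-gon (area = (12/2)·3.511²·sin(360°/12) = 36.99 mm²); the cube at (14, 14) is not intersected at this z (z outside [7.5, 11.5]); the cone at (-4, 5) contributes a regular 12-gon of circumradius 5.068 (interpolated between r1=5.5 and r2=5 at t=0.864) (area = (12/2)·5.068²·sin(360°/12) = 77.06 mm²); Combining (union): the 2 present regions are separate (no shared area or edge), so areas and boundary lengths simply add and each stays a separate island — area = 114.05 mm². Checking containment: at z = 20.25 the cross-section extends beyond the z = 5.5 cross-section by about 78.45 mm².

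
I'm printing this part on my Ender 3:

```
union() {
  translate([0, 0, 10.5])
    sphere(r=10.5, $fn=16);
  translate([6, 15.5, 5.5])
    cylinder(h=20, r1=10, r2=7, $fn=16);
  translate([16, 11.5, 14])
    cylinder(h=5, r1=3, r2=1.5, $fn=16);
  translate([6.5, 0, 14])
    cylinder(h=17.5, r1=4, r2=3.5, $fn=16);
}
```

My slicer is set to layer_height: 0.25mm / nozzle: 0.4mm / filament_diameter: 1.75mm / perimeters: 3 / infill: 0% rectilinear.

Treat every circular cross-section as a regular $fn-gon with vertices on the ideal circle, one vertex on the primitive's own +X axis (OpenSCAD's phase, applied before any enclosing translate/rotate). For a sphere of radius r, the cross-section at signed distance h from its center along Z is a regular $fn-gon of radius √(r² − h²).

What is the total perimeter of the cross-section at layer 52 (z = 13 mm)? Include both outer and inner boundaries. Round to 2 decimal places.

100.57 mm

At z = 13 mm: the r=10.5 sphere slices to a regular 16-gon of circumradius 10.198 (√(r²−h²) with h=2.5 from center) (perimeter = 2·16·10.198·sin(180°/16) = 63.67 mm); the cone at (6, 15.5) contributes a regular 16-gon of circumradius 8.875 (interpolated between r1=10 and r2=7 at t=0.375) (perimeter = 2·16·8.875·sin(180°/16) = 55.41 mm); the cone at (16, 11.5) is not intersected at this z (z outside [14, 19]); the cone at (6.5, 0) is absent (z outside [14, 31.5]); Taking the union: the regions partially overlap (shared area 13.28 mm²), so the edge portions inside another operand are dropped and the merged outline is re-measured after clipping — boundary = 100.57 mm. Overall, the cross-section is a single solid region. Total boundary length (outer) = 100.57 mm.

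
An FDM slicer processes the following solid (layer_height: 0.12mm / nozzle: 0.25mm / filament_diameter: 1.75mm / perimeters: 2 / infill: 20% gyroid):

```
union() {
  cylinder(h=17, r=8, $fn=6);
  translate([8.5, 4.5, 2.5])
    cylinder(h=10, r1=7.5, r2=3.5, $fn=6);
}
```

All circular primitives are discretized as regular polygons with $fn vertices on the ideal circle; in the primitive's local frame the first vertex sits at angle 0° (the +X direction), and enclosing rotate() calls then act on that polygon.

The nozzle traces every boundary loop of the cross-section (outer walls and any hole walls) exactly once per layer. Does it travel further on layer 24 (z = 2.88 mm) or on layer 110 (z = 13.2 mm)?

Layer 24 (z = 2.88): the r=8 cylinder contributes a regular 6-gon of circumradius 8 (perimeter = 2·6·8.000·sin(180°/6) = 48.00 mm); the cone at (8.5, 4.5) contributes a regular 6-gon of circumradius 7.348 (interpolated between r1=7.5 and r2=3.5 at t=0.038) (perimeter = 2·6·7.348·sin(180°/6) = 44.09 mm); Taking the union: the regions partially overlap (shared area 31.96 mm²), so the edge portions inside another operand are dropped and the merged outline is re-measured after clipping — boundary = 68.24 mm. So its perimeter = 68.24 mm. Layer 110 (z = 13.2): the r=8 cylinder contributes a regular 6-gon of circumradius 8 (perimeter = 2·6·8.000·sin(180°/6) = 48.00 mm); the cone at (8.5, 4.5) does not reach this height (z outside [2.5, 12.5]); Merging all regions: only the r=8 cylinder is present, so the union is just that shape — boundary = 48.00 mm. So its perimeter = 48.00 mm. Layer 24 is larger (68.24 vs 48.00 mm).

layer 24 (z = 2.88 mm)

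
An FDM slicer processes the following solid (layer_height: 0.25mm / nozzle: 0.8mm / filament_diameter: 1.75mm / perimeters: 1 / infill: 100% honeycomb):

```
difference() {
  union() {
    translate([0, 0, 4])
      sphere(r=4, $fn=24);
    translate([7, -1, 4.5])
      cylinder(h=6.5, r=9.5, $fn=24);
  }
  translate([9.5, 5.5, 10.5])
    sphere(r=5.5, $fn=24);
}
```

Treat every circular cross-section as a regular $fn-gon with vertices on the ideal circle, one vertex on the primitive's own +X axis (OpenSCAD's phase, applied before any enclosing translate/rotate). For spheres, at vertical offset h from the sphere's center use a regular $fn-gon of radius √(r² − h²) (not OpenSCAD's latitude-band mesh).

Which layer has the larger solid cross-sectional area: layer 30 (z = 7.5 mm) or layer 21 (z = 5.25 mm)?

layer 21 (z = 5.25 mm)

Layer 30 (z = 7.5): the r=4 sphere contributes a regular 24-gon of circumradius √(4²−3.5²) = 1.936 (area = (24/2)·1.936²·sin(360°/24) = 11.65 mm²); the r=9.5 cylinder at (7, -1) gives a regular 24-gon of circumradius 9.5 (constant along its height) (area = (24/2)·9.500²·sin(360°/24) = 280.30 mm²); Merging all regions: the r=4 sphere lies entirely inside the r=9.5 cylinder at (7, -1), so the union is just the r=9.5 cylinder at (7, -1) — area = 280.30 mm²; the sphere at (9.5, 5.5): section is a regular 24-gon, circumradius = √(r²−h²) = √(5.5²−3²) = 4.610 (area = (24/2)·4.610²·sin(360°/24) = 66.00 mm²); Taking the first minus the rest: starting from the result so far (280.30 mm²), the r=5.5 sphere at (9.5, 5.5) partially overlaps it — only the 52.05 mm² overlap (of its 66.00 mm²) is removed, clipping the outline — area = 228.25 mm². So its area = 228.25 mm². Layer 21 (z = 5.25): the sphere: section is a regular 24-gon, circumradius = √(r²−h²) = √(4²−1.25²) = 3.800 (area = (24/2)·3.800²·sin(360°/24) = 44.84 mm²); the cylinder at (7, -1): section is a regular 24-gon, circumradius r=9.5 (area = (24/2)·9.500²·sin(360°/24) = 280.30 mm²); Merging all regions: the regions partially overlap — summed areas 325.14 mm² minus the doubly-counted overlap 37.97 mm² gives 287.17 mm² — area = 287.17 mm²; the sphere at (9.5, 5.5): section is a regular 24-gon, circumradius = √(r²−h²) = √(5.5²−5.25²) = 1.639 (area = (24/2)·1.639²·sin(360°/24) = 8.35 mm²); Subtracting the remaining from the first: starting from the result so far (287.17 mm²), the r=5.5 sphere at (9.5, 5.5) lies wholly inside it (removes its full 8.35 mm² and its 10.27 mm outline becomes a hole wall) — area = 278.83 mm². So its area = 278.83 mm². Layer 21 is larger (278.83 vs 228.25 mm²).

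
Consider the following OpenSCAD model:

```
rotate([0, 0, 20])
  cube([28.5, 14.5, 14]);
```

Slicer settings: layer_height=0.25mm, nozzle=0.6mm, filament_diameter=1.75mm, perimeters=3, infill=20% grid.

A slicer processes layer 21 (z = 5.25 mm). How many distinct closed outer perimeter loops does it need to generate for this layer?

At z = 5.25 mm: the cube is present — its section is the full 28.5×14.5 rectangle; (rotated 20° about Z; rotation is an isometry so areas/perimeters/island counts are preserved). The result has 1 disconnected region.

1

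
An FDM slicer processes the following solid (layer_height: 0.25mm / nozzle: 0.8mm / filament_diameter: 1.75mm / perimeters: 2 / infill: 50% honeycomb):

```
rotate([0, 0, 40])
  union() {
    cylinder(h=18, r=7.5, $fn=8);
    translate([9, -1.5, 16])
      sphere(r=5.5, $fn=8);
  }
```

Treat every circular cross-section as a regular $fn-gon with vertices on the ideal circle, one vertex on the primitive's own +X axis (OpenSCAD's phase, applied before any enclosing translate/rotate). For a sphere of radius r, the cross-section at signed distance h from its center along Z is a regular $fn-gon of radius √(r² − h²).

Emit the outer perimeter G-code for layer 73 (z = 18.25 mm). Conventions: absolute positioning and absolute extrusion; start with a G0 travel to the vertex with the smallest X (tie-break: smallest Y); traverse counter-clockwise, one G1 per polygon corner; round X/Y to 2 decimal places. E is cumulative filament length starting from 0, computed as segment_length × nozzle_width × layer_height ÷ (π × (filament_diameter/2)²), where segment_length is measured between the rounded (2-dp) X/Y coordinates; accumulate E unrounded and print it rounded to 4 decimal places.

G0 X2.86 Y5.07 Z18.25
G1 X4.01 Y1.41 E0.3190
G1 X7.42 Y-0.36 E0.6385
G1 X11.08 Y0.79 E0.9575
G1 X12.86 Y4.20 E1.2773
G1 X11.70 Y7.86 E1.5966
G1 X8.30 Y9.64 E1.9157
G1 X4.63 Y8.48 E2.2357
G1 X2.86 Y5.07 E2.5552

At z = 18.25 mm: the cylinder does not reach this height (z outside [0, 18]); the r=5.5 sphere at (9, -1.5) contributes a regular 8-gon of circumradius √(5.5²−2.25²) = 5.019; Combining (union): only the r=5.5 sphere at (9, -1.5) is present, so the union is just that shape — 1 connected region; (whole slice rotated 40° about Z — lengths, areas and connectivity unchanged). The outline is a single polygon with 8 vertices. Extrusion per mm of travel: 0.8 × 0.25 / (π × 0.875²) = 0.083150. Accumulating E over each segment gives final E = 2.5552.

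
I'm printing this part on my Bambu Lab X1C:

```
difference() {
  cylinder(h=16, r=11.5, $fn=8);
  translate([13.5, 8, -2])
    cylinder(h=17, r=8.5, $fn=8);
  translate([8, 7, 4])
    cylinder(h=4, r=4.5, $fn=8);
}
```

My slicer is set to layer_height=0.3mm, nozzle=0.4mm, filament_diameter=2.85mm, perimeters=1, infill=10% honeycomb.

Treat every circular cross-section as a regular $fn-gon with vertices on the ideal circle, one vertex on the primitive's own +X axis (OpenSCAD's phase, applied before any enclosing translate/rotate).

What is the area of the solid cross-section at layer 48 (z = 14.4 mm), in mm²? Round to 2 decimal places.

At z = 14.4 mm: the cylinder: section is a regular 8-gon, circumradius r=11.5 (area = (8/2)·11.500²·sin(360°/8) = 374.06 mm²); the r=8.5 cylinder at (13.5, 8) contributes a regular 8-gon of circumradius 8.5 (area = (8/2)·8.500²·sin(360°/8) = 204.35 mm²); the cylinder at (8, 7) does not reach this height (z outside [4, 8]); Taking the first minus the rest: starting from the r=11.5 cylinder (374.06 mm²), the r=8.5 cylinder at (13.5, 8) partially overlaps it — only the 23.78 mm² overlap (of its 204.35 mm²) is removed, clipping the outline — area = 350.28 mm². Overall, the cross-section is a single solid region. Net area = 350.28 mm².

350.28 mm²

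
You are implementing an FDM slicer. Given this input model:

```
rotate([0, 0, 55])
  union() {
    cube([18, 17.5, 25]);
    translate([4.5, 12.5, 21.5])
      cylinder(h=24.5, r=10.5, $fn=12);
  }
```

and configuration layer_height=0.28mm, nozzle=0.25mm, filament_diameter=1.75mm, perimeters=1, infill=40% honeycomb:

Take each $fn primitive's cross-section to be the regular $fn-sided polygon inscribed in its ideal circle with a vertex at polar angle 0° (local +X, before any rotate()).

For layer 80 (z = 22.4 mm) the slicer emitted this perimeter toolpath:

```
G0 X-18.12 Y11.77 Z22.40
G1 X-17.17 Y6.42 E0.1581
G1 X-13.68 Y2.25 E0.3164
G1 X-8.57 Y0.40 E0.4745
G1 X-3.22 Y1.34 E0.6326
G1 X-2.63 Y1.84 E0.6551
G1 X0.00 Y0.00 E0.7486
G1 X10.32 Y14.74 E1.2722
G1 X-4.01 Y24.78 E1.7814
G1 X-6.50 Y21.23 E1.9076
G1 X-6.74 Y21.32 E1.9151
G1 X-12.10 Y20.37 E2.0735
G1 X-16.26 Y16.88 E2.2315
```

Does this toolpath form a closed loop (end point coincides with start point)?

Start point (G0): (-18.12, 11.77). End point (last G1): the path does not return to the start — open.

no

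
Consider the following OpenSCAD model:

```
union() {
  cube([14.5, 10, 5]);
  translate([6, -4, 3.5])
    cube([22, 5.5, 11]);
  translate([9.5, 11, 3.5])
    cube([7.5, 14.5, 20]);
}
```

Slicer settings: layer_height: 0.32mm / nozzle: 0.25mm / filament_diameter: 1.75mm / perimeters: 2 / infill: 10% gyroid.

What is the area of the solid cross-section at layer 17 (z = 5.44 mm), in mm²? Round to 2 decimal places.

229.75 mm²

At z = 5.44 mm: the cube is not intersected at this z (z outside [0, 5]); the cube at (6, -4) (footprint 22×5.5) is included at this height (area 121.00 mm²); the cube at (9.5, 11) is present — its section is the full 7.5×14.5 rectangle (area 108.75 mm²); Taking the union: the 2 present regions are separate (no shared area or edge), so areas and boundary lengths simply add and each stays a separate island — area = 229.75 mm². Overall, the cross-section has 2 separate islands. Net area = 229.75 mm².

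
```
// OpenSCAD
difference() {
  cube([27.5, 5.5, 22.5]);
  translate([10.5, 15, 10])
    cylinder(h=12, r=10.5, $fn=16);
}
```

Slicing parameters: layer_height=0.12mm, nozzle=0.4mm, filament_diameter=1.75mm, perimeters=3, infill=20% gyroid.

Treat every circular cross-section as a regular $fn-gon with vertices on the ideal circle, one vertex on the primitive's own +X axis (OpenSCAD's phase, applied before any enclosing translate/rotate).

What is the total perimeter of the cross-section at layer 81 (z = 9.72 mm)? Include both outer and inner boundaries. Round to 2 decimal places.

At z = 9.72 mm: the cube (footprint 27.5×5.5) is included at this height (perimeter 66.00 mm); the cylinder at (10.5, 15) does not reach this height (z outside [10, 22]); Taking the first minus the rest: none of the subtracted shapes is present at this height, so the 27.5×5.5 cube is unchanged — boundary = 66.00 mm. Overall, the cross-section is a single solid region. Total boundary length (outer) = 66.00 mm.

66.00 mm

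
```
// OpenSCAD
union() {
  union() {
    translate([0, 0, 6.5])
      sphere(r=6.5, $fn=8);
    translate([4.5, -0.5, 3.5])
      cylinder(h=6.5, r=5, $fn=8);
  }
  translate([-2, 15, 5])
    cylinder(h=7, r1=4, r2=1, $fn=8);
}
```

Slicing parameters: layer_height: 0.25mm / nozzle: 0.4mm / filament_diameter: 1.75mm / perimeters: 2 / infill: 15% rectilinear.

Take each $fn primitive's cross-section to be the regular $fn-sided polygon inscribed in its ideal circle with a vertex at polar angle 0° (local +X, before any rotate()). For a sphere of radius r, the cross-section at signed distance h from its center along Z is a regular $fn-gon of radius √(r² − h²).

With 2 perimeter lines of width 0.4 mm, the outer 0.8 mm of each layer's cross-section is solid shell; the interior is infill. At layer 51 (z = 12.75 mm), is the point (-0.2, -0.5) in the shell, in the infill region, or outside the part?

infill

At z = 12.75 mm: the r=6.5 sphere contributes a regular 8-gon of circumradius √(6.5²−6.25²) = 1.785; the cylinder at (4.5, -0.5) is not intersected at this z (z outside [3.5, 10]); Taking the union: only the r=6.5 sphere is present, so the union is just that shape — 1 connected region; the cone at (-2, 15) is not intersected at this z (z outside [5, 12]); Merging all regions: only that combined region is present, so the union is just that shape — 1 connected region. Overall, the cross-section is a single solid region. The nearest boundary edge runs (-1.26, -1.26)→(-0.00, -1.79); distance from the point to it = 1.11 mm. The point is inside the cross-section and 1.11 mm from the nearest boundary — more than the 0.8 mm shell width (2 × 0.4), so it's in the infill interior.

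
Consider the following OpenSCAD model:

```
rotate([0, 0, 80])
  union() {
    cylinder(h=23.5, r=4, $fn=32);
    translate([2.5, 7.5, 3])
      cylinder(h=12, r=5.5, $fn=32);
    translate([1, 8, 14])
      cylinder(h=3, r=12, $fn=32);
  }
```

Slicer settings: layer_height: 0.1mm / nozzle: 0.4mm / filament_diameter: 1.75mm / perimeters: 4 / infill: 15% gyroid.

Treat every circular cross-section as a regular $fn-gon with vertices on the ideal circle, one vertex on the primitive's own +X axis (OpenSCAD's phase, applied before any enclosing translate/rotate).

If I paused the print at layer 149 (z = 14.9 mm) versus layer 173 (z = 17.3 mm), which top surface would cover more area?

Layer 149 (z = 14.9): the r=4 cylinder contributes a regular 32-gon of circumradius 4 (area = (32/2)·4.000²·sin(360°/32) = 49.94 mm²); the cylinder at (2.5, 7.5): section is a regular 32-gon, circumradius r=5.5 (area = (32/2)·5.500²·sin(360°/32) = 94.42 mm²); the r=12 cylinder at (1, 8) gives a regular 32-gon of circumradius 12 (constant along its height) (area = (32/2)·12.000²·sin(360°/32) = 449.49 mm²); Combining (union): the regions partially overlap — summed areas 593.85 mm² minus the doubly-counted overlap 144.24 mm² gives 449.61 mm² — area = 449.61 mm²; (rotated 80° about Z; rotation is an isometry so areas/perimeters/island counts are preserved). So its area = 449.61 mm². Layer 173 (z = 17.3): the r=4 cylinder contributes a regular 32-gon of circumradius 4 (area = (32/2)·4.000²·sin(360°/32) = 49.94 mm²); the cylinder at (2.5, 7.5) is not intersected at this z (z outside [3, 15]); the cylinder at (1, 8) does not reach this height (z outside [14, 17]); Merging all regions: only the r=4 cylinder is present, so the union is just that shape — area = 49.94 mm²; (whole slice rotated 80° about Z — lengths, areas and connectivity unchanged). So its area = 49.94 mm². Layer 149 is larger (449.61 vs 49.94 mm²).

layer 149 (z = 14.9 mm)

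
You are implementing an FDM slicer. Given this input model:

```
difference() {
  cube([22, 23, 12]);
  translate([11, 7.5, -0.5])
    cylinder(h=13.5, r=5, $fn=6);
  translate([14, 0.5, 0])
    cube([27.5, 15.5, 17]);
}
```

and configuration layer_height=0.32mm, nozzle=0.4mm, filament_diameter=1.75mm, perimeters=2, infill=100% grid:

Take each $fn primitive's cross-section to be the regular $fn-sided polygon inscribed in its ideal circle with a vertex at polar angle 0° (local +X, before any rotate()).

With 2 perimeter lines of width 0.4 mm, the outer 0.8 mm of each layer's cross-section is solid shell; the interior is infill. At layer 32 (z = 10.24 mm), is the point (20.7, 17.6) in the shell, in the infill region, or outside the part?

infill

At z = 10.24 mm: the cube is present — its section is the full 22×23 rectangle; the r=5 cylinder at (11, 7.5) contributes a regular 6-gon of circumradius 5; the cube at (14, 0.5) (footprint 27.5×15.5) is included at this height; Subtracting the remaining from the first: starting from the 22×23 cube, the r=5 cylinder at (11, 7.5) lies wholly inside it (removes its full 64.95 mm² and its 30.00 mm outline becomes a hole wall); the 27.5×15.5 cube at (14, 0.5) partially overlaps it — only the 117.07 mm² overlap (of its 426.25 mm²) is removed, clipping the outline — 1 connected region. Overall, the cross-section is a single solid region. The nearest boundary edge runs (22.00, 23.00)→(22.00, 16.00); distance from the point to it = 1.30 mm. The point is inside the cross-section and 1.30 mm from the nearest boundary — more than the 0.8 mm shell width (2 × 0.4), so it's in the infill interior.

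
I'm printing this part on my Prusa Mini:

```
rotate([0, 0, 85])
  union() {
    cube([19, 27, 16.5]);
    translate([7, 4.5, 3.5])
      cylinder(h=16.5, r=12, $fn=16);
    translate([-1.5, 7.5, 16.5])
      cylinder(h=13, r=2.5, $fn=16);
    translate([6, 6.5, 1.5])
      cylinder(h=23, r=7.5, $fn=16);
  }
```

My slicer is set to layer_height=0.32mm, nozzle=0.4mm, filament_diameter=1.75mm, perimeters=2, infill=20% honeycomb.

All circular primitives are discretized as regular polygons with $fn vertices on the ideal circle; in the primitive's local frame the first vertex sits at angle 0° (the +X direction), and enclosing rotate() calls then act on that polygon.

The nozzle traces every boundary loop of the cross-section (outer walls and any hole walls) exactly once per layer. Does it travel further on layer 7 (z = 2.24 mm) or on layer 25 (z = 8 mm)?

layer 25 (z = 8 mm)

Layer 7 (z = 2.24): the cube is present — its section is the full 19×27 rectangle (perimeter 92.00 mm); the cylinder at (7, 4.5) does not reach this height (z outside [3.5, 20]); the cylinder at (-1.5, 7.5) is not intersected at this z (z outside [16.5, 29.5]); the r=7.5 cylinder at (6, 6.5) contributes a regular 16-gon of circumradius 7.5 (perimeter = 2·16·7.500·sin(180°/16) = 46.82 mm); Merging all regions: the regions partially overlap (shared area 159.57 mm²), so the edge portions inside another operand are dropped and the merged outline is re-measured after clipping — boundary = 93.05 mm; (whole slice rotated 85° about Z — lengths, areas and connectivity unchanged). So its perimeter = 93.05 mm. Layer 25 (z = 8): the 19×27 cube contributes its full rectangle (perimeter 92.00 mm); the r=12 cylinder at (7, 4.5) gives a regular 16-gon of circumradius 12 (constant along its height) (perimeter = 2·16·12.000·sin(180°/16) = 74.91 mm); the cylinder at (-1.5, 7.5) is not intersected at this z (z outside [16.5, 29.5]); the r=7.5 cylinder at (6, 6.5) contributes a regular 16-gon of circumradius 7.5 (perimeter = 2·16·7.500·sin(180°/16) = 46.82 mm); Combining (union): the regions partially overlap (shared area 443.67 mm²), so the edge portions inside another operand are dropped and the merged outline is re-measured after clipping — boundary = 103.94 mm; (whole slice rotated 85° about Z — lengths, areas and connectivity unchanged). So its perimeter = 103.94 mm. Layer 25 is larger (103.94 vs 93.05 mm).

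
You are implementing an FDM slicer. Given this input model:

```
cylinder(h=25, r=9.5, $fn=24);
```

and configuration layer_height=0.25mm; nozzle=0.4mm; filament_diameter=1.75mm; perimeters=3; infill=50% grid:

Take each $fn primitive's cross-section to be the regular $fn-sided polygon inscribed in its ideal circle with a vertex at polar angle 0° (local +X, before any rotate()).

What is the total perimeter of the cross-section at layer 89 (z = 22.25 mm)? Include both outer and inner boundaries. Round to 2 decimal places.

59.52 mm

At z = 22.25 mm: the r=9.5 cylinder gives a regular 24-gon of circumradius 9.5 (constant along its height) (perimeter = 2·24·9.500·sin(180°/24) = 59.52 mm). Overall, the cross-section is a single solid region. Total boundary length (outer) = 59.52 mm.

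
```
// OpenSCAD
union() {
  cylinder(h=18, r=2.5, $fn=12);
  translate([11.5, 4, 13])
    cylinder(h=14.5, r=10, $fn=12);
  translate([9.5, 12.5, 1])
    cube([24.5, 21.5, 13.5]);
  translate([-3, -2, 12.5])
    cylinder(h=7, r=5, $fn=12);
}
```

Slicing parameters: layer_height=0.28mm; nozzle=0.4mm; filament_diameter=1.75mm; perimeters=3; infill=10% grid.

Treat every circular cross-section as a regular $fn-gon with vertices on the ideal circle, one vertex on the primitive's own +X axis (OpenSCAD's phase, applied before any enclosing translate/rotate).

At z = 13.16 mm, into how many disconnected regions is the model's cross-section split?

2

At z = 13.16 mm: the r=2.5 cylinder contributes a regular 12-gon of circumradius 2.5; the r=10 cylinder at (11.5, 4) gives a regular 12-gon of circumradius 10 (constant along its height); the cube at (9.5, 12.5) (footprint 24.5×21.5) is included at this height; the r=5 cylinder at (-3, -2) contributes a regular 12-gon of circumradius 5; Merging all regions: the regions partially overlap (shared area 21.17 mm²), so overlapping operands fuse into one piece — 2 connected regions. The result has 2 disconnected regions.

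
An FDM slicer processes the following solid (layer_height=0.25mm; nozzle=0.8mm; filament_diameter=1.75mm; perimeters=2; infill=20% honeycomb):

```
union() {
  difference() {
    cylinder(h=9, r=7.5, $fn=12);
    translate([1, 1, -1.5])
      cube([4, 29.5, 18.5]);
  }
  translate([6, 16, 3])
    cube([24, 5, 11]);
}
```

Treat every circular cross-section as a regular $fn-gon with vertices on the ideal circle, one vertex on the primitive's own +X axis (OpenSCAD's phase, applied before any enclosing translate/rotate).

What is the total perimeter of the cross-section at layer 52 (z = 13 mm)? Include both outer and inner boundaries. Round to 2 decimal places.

At z = 13 mm: the cylinder is not intersected at this z (z outside [0, 9]); the cube at (1, 1) (footprint 4×29.5) is included at this height (perimeter 67.00 mm); Taking the first minus the rest: the first operand is absent here, so nothing remains; the cube at (6, 16) is present — its section is the full 24×5 rectangle (perimeter 58.00 mm); Merging all regions: only the 24×5 cube at (6, 16) is present, so the union is just that shape — boundary = 58.00 mm. Overall, the cross-section is a single solid region. Total boundary length (outer) = 58.00 mm.

58.00 mm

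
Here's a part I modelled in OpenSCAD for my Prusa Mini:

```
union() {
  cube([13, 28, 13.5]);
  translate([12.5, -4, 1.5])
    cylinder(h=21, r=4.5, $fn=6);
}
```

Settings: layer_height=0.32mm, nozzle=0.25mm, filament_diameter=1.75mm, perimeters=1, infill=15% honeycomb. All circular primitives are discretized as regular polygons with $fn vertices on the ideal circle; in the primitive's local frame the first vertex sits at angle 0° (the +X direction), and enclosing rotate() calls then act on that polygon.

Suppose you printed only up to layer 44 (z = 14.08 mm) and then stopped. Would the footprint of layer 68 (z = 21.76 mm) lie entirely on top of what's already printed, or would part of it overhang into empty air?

entirely on top

Compare the two slices. At z = 14.08: the cube does not reach this height (z outside [0, 13.5]); the r=4.5 cylinder at (12.5, -4) gives a regular 6-gon of circumradius 4.5 (constant along its height) (area = (6/2)·4.500²·sin(360°/6) = 52.61 mm²); Combining (union): only the r=4.5 cylinder at (12.5, -4) is present, so the union is just that shape — area = 52.61 mm². At z = 21.76: the cube does not reach this height (z outside [0, 13.5]); the cylinder at (12.5, -4): section is a regular 6-gon, circumradius r=4.5 (area = (6/2)·4.500²·sin(360°/6) = 52.61 mm²); Taking the union: only the r=4.5 cylinder at (12.5, -4) is present, so the union is just that shape — area = 52.61 mm². Checking containment: the cross-section at z = 21.76 is a subset of the cross-section at z = 14.08.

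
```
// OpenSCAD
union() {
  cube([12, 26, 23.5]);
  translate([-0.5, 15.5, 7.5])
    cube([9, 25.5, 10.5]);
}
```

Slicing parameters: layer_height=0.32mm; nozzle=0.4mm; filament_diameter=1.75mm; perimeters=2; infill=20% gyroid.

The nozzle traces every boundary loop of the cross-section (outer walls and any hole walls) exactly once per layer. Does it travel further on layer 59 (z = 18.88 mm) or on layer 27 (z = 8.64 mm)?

layer 27 (z = 8.64 mm)

Layer 59 (z = 18.88): the cube is present — its section is the full 12×26 rectangle (perimeter 76.00 mm); the cube at (-0.5, 15.5) does not reach this height (z outside [7.5, 18]); Combining (union): only the 12×26 cube is present, so the union is just that shape — boundary = 76.00 mm. So its perimeter = 76.00 mm. Layer 27 (z = 8.64): the cube is present — its section is the full 12×26 rectangle (perimeter 76.00 mm); the 9×25.5 cube at (-0.5, 15.5) contributes its full rectangle (perimeter 69.00 mm); Combining (union): the regions partially overlap (shared area 89.25 mm²), so the edge portions inside another operand are dropped and the merged outline is re-measured after clipping — boundary = 107.00 mm. So its perimeter = 107.00 mm. Layer 27 is larger (107.00 vs 76.00 mm).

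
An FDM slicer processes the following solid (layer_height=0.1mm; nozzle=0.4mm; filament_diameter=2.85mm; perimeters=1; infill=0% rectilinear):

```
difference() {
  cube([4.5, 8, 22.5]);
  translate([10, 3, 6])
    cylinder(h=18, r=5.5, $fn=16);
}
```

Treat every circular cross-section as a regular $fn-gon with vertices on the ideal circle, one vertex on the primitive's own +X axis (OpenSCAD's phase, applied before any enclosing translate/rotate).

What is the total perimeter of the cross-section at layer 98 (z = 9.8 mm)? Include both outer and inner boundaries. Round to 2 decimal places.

25.00 mm

At z = 9.8 mm: the cube (footprint 4.5×8) is included at this height (perimeter 25.00 mm); the r=5.5 cylinder at (10, 3) contributes a regular 16-gon of circumradius 5.5 (perimeter = 2·16·5.500·sin(180°/16) = 34.34 mm); Subtracting the remaining from the first: starting from the 4.5×8 cube, the r=5.5 cylinder at (10, 3) misses the remaining region (no effect) — boundary = 25.00 mm. Overall, the cross-section is a single solid region. Total boundary length (outer) = 25.00 mm.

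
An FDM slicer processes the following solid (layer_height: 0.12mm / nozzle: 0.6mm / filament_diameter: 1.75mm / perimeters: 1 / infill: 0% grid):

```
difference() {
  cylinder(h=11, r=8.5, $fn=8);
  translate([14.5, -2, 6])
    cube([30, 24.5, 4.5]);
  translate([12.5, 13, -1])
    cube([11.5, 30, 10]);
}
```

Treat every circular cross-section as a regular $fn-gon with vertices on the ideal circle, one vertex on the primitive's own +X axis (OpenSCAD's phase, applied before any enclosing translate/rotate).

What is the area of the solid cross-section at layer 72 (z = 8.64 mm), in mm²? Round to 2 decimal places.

At z = 8.64 mm: the r=8.5 cylinder contributes a regular 8-gon of circumradius 8.5 (area = (8/2)·8.500²·sin(360°/8) = 204.35 mm²); the cube at (14.5, -2) is present — its section is the full 30×24.5 rectangle (area 735.00 mm²); the cube at (12.5, 13) (footprint 11.5×30) is included at this height (area 345.00 mm²); Subtracting the remaining from the first: starting from the r=8.5 cylinder (204.35 mm²), the 30×24.5 cube at (14.5, -2) misses the remaining region (no effect); the 11.5×30 cube at (12.5, 13) misses the remaining region (no effect) — area = 204.35 mm². Overall, the cross-section is a single solid region. Net area = 204.35 mm².

204.35 mm²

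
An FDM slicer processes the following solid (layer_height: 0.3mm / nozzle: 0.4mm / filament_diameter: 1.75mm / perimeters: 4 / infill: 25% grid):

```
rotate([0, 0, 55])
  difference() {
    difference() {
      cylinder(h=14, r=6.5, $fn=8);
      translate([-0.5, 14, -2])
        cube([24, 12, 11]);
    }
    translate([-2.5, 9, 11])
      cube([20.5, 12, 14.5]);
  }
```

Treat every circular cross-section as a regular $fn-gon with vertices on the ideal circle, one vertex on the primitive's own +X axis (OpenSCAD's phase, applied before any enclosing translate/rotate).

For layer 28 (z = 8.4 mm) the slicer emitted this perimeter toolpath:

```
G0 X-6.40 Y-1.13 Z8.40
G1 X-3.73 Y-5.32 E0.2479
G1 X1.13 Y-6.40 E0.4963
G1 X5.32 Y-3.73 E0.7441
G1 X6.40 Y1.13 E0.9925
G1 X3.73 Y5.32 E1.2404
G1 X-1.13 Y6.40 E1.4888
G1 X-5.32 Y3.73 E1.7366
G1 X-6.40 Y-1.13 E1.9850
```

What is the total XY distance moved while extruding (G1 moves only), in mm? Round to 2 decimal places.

39.79 mm

Sum the Euclidean lengths of each G1 segment: total = 39.79 mm.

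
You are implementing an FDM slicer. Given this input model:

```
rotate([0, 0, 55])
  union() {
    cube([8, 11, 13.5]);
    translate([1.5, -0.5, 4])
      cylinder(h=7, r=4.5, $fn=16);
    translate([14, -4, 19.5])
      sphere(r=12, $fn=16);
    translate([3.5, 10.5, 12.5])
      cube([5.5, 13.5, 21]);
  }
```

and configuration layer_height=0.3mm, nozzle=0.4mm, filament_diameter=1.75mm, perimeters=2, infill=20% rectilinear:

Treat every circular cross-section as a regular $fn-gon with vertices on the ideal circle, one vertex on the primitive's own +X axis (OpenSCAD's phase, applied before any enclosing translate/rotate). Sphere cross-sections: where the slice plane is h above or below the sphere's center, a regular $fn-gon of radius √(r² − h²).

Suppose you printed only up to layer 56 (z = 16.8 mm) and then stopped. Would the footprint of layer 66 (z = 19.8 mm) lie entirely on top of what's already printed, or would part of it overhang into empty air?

Compare the two slices. At z = 16.8: the cube is absent (z outside [0, 13.5]); the cylinder at (1.5, -0.5) does not reach this height (z outside [4, 11]); the r=12 sphere at (14, -4) slices to a regular 16-gon of circumradius 11.692 (√(r²−h²) with h=2.7 from center) (area = (16/2)·11.692²·sin(360°/16) = 418.53 mm²); the cube at (3.5, 10.5) is present — its section is the full 5.5×13.5 rectangle (area 74.25 mm²); Merging all regions: the 2 present regions are separate (no shared area or edge), so areas and boundary lengths simply add and each stays a separate island — area = 492.78 mm²; (rotated 55° about Z; rotation is an isometry so areas/perimeters/island counts are preserved). At z = 19.8: the cube is not intersected at this z (z outside [0, 13.5]); the cylinder at (1.5, -0.5) is not intersected at this z (z outside [4, 11]); the r=12 sphere at (14, -4) slices to a regular 16-gon of circumradius 11.996 (√(r²−h²) with h=0.3 from center) (area = (16/2)·11.996²·sin(360°/16) = 440.58 mm²); the cube at (3.5, 10.5) (footprint 5.5×13.5) is included at this height (area 74.25 mm²); Merging all regions: the 2 present regions are separate (no shared area or edge), so areas and boundary lengths simply add and each stays a separate island — area = 514.83 mm²; (rotated 55° about Z; rotation is an isometry so areas/perimeters/island counts are preserved). Checking containment: at z = 19.8 the cross-section extends beyond the z = 16.8 cross-section by about 22.04 mm².

part overhangs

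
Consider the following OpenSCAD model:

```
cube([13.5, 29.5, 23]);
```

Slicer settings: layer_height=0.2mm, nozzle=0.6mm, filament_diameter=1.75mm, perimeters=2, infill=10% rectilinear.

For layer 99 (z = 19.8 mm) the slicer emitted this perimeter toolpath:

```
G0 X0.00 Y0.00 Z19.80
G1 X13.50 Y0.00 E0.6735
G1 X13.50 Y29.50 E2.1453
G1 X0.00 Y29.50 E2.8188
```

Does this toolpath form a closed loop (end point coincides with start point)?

no

Start point (G0): (0.00, 0.00). End point (last G1): the path does not return to the start — open.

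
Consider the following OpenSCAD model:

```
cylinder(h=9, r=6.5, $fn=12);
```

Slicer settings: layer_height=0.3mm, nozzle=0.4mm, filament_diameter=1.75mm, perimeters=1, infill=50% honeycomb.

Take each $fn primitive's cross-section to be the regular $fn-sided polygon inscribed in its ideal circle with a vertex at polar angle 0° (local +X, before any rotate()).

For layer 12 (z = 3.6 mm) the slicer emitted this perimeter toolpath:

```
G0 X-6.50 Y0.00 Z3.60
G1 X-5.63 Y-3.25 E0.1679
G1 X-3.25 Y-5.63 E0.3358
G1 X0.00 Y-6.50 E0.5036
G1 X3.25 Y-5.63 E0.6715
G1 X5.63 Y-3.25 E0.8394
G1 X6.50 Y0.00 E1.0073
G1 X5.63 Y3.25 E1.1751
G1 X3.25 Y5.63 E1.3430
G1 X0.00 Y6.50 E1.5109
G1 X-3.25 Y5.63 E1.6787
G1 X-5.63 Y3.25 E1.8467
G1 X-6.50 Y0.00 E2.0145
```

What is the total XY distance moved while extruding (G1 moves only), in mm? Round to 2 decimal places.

40.38 mm

Sum the Euclidean lengths of each G1 segment: total = 40.38 mm.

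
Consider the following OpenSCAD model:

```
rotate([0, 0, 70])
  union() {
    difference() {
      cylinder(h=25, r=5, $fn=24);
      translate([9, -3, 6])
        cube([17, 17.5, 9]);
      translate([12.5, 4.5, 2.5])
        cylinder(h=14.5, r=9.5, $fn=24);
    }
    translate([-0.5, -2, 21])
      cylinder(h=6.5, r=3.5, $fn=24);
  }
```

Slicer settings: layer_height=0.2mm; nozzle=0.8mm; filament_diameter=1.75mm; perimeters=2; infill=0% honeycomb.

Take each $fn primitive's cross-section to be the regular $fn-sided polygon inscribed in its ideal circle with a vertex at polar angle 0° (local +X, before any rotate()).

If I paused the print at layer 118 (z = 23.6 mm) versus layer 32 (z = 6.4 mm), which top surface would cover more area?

layer 118 (z = 23.6 mm)

Layer 118 (z = 23.6): the r=5 cylinder contributes a regular 24-gon of circumradius 5 (area = (24/2)·5.000²·sin(360°/24) = 77.65 mm²); the cube at (9, -3) does not reach this height (z outside [6, 15]); the cylinder at (12.5, 4.5) is not intersected at this z (z outside [2.5, 17]); Subtracting the remaining from the first: none of the subtracted shapes is present at this height, so the r=5 cylinder is unchanged — area = 77.65 mm²; the r=3.5 cylinder at (-0.5, -2) contributes a regular 24-gon of circumradius 3.5 (area = (24/2)·3.500²·sin(360°/24) = 38.05 mm²); Taking the union: the regions partially overlap — summed areas 115.69 mm² minus the doubly-counted overlap 35.69 mm² gives 80.00 mm² — area = 80.00 mm²; (whole slice rotated 70° about Z — lengths, areas and connectivity unchanged). So its area = 80.00 mm². Layer 32 (z = 6.4): the r=5 cylinder gives a regular 24-gon of circumradius 5 (constant along its height) (area = (24/2)·5.000²·sin(360°/24) = 77.65 mm²); the 17×17.5 cube at (9, -3) contributes its full rectangle (area 297.50 mm²); the r=9.5 cylinder at (12.5, 4.5) contributes a regular 24-gon of circumradius 9.5 (area = (24/2)·9.500²·sin(360°/24) = 280.30 mm²); Subtracting the remaining from the first: starting from the r=5 cylinder (77.65 mm²), the 17×17.5 cube at (9, -3) misses the remaining region (no effect); the r=9.5 cylinder at (12.5, 4.5) partially overlaps it — only the 4.02 mm² overlap (of its 280.30 mm²) is removed, clipping the outline — area = 73.63 mm²; the cylinder at (-0.5, -2) does not reach this height (z outside [21, 27.5]); Combining (union): only the result so far is present, so the union is just that shape — area = 73.63 mm²; (rotated 70° about Z; rotation is an isometry so areas/perimeters/island counts are preserved). So its area = 73.63 mm². Layer 118 is larger (80.00 vs 73.63 mm²).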